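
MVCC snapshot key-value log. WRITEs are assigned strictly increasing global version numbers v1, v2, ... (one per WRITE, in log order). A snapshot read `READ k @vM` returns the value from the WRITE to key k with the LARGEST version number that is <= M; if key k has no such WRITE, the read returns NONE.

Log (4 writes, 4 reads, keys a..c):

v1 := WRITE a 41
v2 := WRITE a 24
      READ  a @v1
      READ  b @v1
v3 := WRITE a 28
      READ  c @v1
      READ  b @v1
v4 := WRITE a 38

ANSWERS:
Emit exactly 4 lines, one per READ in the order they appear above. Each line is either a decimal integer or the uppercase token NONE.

Answer: 41
NONE
NONE
NONE

Derivation:
v1: WRITE a=41  (a history now [(1, 41)])
v2: WRITE a=24  (a history now [(1, 41), (2, 24)])
READ a @v1: history=[(1, 41), (2, 24)] -> pick v1 -> 41
READ b @v1: history=[] -> no version <= 1 -> NONE
v3: WRITE a=28  (a history now [(1, 41), (2, 24), (3, 28)])
READ c @v1: history=[] -> no version <= 1 -> NONE
READ b @v1: history=[] -> no version <= 1 -> NONE
v4: WRITE a=38  (a history now [(1, 41), (2, 24), (3, 28), (4, 38)])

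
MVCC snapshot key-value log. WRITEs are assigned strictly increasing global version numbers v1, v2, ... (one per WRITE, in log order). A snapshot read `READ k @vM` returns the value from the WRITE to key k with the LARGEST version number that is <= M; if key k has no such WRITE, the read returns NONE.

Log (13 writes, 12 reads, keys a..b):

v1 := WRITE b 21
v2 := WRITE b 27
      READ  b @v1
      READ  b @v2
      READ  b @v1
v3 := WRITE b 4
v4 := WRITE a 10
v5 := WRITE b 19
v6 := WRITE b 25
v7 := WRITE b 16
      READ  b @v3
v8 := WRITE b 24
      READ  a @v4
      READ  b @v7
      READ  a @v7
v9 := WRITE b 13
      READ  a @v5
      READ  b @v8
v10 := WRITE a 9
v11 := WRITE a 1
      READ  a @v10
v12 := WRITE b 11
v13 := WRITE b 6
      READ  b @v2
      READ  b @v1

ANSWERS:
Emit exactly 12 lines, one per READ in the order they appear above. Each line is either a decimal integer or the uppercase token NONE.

v1: WRITE b=21  (b history now [(1, 21)])
v2: WRITE b=27  (b history now [(1, 21), (2, 27)])
READ b @v1: history=[(1, 21), (2, 27)] -> pick v1 -> 21
READ b @v2: history=[(1, 21), (2, 27)] -> pick v2 -> 27
READ b @v1: history=[(1, 21), (2, 27)] -> pick v1 -> 21
v3: WRITE b=4  (b history now [(1, 21), (2, 27), (3, 4)])
v4: WRITE a=10  (a history now [(4, 10)])
v5: WRITE b=19  (b history now [(1, 21), (2, 27), (3, 4), (5, 19)])
v6: WRITE b=25  (b history now [(1, 21), (2, 27), (3, 4), (5, 19), (6, 25)])
v7: WRITE b=16  (b history now [(1, 21), (2, 27), (3, 4), (5, 19), (6, 25), (7, 16)])
READ b @v3: history=[(1, 21), (2, 27), (3, 4), (5, 19), (6, 25), (7, 16)] -> pick v3 -> 4
v8: WRITE b=24  (b history now [(1, 21), (2, 27), (3, 4), (5, 19), (6, 25), (7, 16), (8, 24)])
READ a @v4: history=[(4, 10)] -> pick v4 -> 10
READ b @v7: history=[(1, 21), (2, 27), (3, 4), (5, 19), (6, 25), (7, 16), (8, 24)] -> pick v7 -> 16
READ a @v7: history=[(4, 10)] -> pick v4 -> 10
v9: WRITE b=13  (b history now [(1, 21), (2, 27), (3, 4), (5, 19), (6, 25), (7, 16), (8, 24), (9, 13)])
READ a @v5: history=[(4, 10)] -> pick v4 -> 10
READ b @v8: history=[(1, 21), (2, 27), (3, 4), (5, 19), (6, 25), (7, 16), (8, 24), (9, 13)] -> pick v8 -> 24
v10: WRITE a=9  (a history now [(4, 10), (10, 9)])
v11: WRITE a=1  (a history now [(4, 10), (10, 9), (11, 1)])
READ a @v10: history=[(4, 10), (10, 9), (11, 1)] -> pick v10 -> 9
v12: WRITE b=11  (b history now [(1, 21), (2, 27), (3, 4), (5, 19), (6, 25), (7, 16), (8, 24), (9, 13), (12, 11)])
v13: WRITE b=6  (b history now [(1, 21), (2, 27), (3, 4), (5, 19), (6, 25), (7, 16), (8, 24), (9, 13), (12, 11), (13, 6)])
READ b @v2: history=[(1, 21), (2, 27), (3, 4), (5, 19), (6, 25), (7, 16), (8, 24), (9, 13), (12, 11), (13, 6)] -> pick v2 -> 27
READ b @v1: history=[(1, 21), (2, 27), (3, 4), (5, 19), (6, 25), (7, 16), (8, 24), (9, 13), (12, 11), (13, 6)] -> pick v1 -> 21

Answer: 21
27
21
4
10
16
10
10
24
9
27
21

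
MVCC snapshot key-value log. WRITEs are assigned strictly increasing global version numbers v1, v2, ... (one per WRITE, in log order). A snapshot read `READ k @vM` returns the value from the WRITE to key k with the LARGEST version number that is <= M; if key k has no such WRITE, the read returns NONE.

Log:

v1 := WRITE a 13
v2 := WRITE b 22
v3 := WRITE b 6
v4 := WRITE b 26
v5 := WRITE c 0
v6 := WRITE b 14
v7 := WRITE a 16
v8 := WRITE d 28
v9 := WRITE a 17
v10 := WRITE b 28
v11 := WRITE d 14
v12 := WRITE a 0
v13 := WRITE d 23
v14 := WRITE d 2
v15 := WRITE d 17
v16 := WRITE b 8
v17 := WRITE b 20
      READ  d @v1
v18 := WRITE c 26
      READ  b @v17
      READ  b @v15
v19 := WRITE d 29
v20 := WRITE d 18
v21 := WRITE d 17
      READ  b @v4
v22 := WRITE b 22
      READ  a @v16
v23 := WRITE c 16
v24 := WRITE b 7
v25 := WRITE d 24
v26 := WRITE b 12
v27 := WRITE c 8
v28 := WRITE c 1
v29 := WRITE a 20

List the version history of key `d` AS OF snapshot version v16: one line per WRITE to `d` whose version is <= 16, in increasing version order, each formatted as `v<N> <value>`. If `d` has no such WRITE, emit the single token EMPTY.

Answer: v8 28
v11 14
v13 23
v14 2
v15 17

Derivation:
Scan writes for key=d with version <= 16:
  v1 WRITE a 13 -> skip
  v2 WRITE b 22 -> skip
  v3 WRITE b 6 -> skip
  v4 WRITE b 26 -> skip
  v5 WRITE c 0 -> skip
  v6 WRITE b 14 -> skip
  v7 WRITE a 16 -> skip
  v8 WRITE d 28 -> keep
  v9 WRITE a 17 -> skip
  v10 WRITE b 28 -> skip
  v11 WRITE d 14 -> keep
  v12 WRITE a 0 -> skip
  v13 WRITE d 23 -> keep
  v14 WRITE d 2 -> keep
  v15 WRITE d 17 -> keep
  v16 WRITE b 8 -> skip
  v17 WRITE b 20 -> skip
  v18 WRITE c 26 -> skip
  v19 WRITE d 29 -> drop (> snap)
  v20 WRITE d 18 -> drop (> snap)
  v21 WRITE d 17 -> drop (> snap)
  v22 WRITE b 22 -> skip
  v23 WRITE c 16 -> skip
  v24 WRITE b 7 -> skip
  v25 WRITE d 24 -> drop (> snap)
  v26 WRITE b 12 -> skip
  v27 WRITE c 8 -> skip
  v28 WRITE c 1 -> skip
  v29 WRITE a 20 -> skip
Collected: [(8, 28), (11, 14), (13, 23), (14, 2), (15, 17)]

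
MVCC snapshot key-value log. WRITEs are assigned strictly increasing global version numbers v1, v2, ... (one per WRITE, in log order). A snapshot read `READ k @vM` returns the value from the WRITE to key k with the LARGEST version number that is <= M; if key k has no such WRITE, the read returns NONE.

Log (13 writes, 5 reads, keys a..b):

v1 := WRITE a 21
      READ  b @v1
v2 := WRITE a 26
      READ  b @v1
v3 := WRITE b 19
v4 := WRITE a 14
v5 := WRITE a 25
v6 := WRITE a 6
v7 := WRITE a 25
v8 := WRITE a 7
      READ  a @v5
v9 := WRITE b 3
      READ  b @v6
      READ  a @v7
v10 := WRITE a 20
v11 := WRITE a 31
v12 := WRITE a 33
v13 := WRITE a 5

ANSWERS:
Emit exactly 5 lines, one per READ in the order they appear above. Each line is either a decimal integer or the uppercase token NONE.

Answer: NONE
NONE
25
19
25

Derivation:
v1: WRITE a=21  (a history now [(1, 21)])
READ b @v1: history=[] -> no version <= 1 -> NONE
v2: WRITE a=26  (a history now [(1, 21), (2, 26)])
READ b @v1: history=[] -> no version <= 1 -> NONE
v3: WRITE b=19  (b history now [(3, 19)])
v4: WRITE a=14  (a history now [(1, 21), (2, 26), (4, 14)])
v5: WRITE a=25  (a history now [(1, 21), (2, 26), (4, 14), (5, 25)])
v6: WRITE a=6  (a history now [(1, 21), (2, 26), (4, 14), (5, 25), (6, 6)])
v7: WRITE a=25  (a history now [(1, 21), (2, 26), (4, 14), (5, 25), (6, 6), (7, 25)])
v8: WRITE a=7  (a history now [(1, 21), (2, 26), (4, 14), (5, 25), (6, 6), (7, 25), (8, 7)])
READ a @v5: history=[(1, 21), (2, 26), (4, 14), (5, 25), (6, 6), (7, 25), (8, 7)] -> pick v5 -> 25
v9: WRITE b=3  (b history now [(3, 19), (9, 3)])
READ b @v6: history=[(3, 19), (9, 3)] -> pick v3 -> 19
READ a @v7: history=[(1, 21), (2, 26), (4, 14), (5, 25), (6, 6), (7, 25), (8, 7)] -> pick v7 -> 25
v10: WRITE a=20  (a history now [(1, 21), (2, 26), (4, 14), (5, 25), (6, 6), (7, 25), (8, 7), (10, 20)])
v11: WRITE a=31  (a history now [(1, 21), (2, 26), (4, 14), (5, 25), (6, 6), (7, 25), (8, 7), (10, 20), (11, 31)])
v12: WRITE a=33  (a history now [(1, 21), (2, 26), (4, 14), (5, 25), (6, 6), (7, 25), (8, 7), (10, 20), (11, 31), (12, 33)])
v13: WRITE a=5  (a history now [(1, 21), (2, 26), (4, 14), (5, 25), (6, 6), (7, 25), (8, 7), (10, 20), (11, 31), (12, 33), (13, 5)])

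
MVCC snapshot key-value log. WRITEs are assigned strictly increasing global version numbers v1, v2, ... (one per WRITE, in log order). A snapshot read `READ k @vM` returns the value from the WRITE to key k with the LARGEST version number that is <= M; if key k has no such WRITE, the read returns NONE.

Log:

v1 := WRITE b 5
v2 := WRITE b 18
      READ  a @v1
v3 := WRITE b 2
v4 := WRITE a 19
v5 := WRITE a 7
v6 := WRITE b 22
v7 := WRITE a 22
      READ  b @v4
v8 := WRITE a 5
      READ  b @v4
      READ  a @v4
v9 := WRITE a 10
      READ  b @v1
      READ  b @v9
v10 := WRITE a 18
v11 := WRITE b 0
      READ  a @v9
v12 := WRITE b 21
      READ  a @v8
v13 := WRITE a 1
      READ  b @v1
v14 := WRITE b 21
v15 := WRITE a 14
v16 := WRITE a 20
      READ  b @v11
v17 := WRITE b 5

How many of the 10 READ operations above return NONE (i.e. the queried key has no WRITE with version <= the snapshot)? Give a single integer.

v1: WRITE b=5  (b history now [(1, 5)])
v2: WRITE b=18  (b history now [(1, 5), (2, 18)])
READ a @v1: history=[] -> no version <= 1 -> NONE
v3: WRITE b=2  (b history now [(1, 5), (2, 18), (3, 2)])
v4: WRITE a=19  (a history now [(4, 19)])
v5: WRITE a=7  (a history now [(4, 19), (5, 7)])
v6: WRITE b=22  (b history now [(1, 5), (2, 18), (3, 2), (6, 22)])
v7: WRITE a=22  (a history now [(4, 19), (5, 7), (7, 22)])
READ b @v4: history=[(1, 5), (2, 18), (3, 2), (6, 22)] -> pick v3 -> 2
v8: WRITE a=5  (a history now [(4, 19), (5, 7), (7, 22), (8, 5)])
READ b @v4: history=[(1, 5), (2, 18), (3, 2), (6, 22)] -> pick v3 -> 2
READ a @v4: history=[(4, 19), (5, 7), (7, 22), (8, 5)] -> pick v4 -> 19
v9: WRITE a=10  (a history now [(4, 19), (5, 7), (7, 22), (8, 5), (9, 10)])
READ b @v1: history=[(1, 5), (2, 18), (3, 2), (6, 22)] -> pick v1 -> 5
READ b @v9: history=[(1, 5), (2, 18), (3, 2), (6, 22)] -> pick v6 -> 22
v10: WRITE a=18  (a history now [(4, 19), (5, 7), (7, 22), (8, 5), (9, 10), (10, 18)])
v11: WRITE b=0  (b history now [(1, 5), (2, 18), (3, 2), (6, 22), (11, 0)])
READ a @v9: history=[(4, 19), (5, 7), (7, 22), (8, 5), (9, 10), (10, 18)] -> pick v9 -> 10
v12: WRITE b=21  (b history now [(1, 5), (2, 18), (3, 2), (6, 22), (11, 0), (12, 21)])
READ a @v8: history=[(4, 19), (5, 7), (7, 22), (8, 5), (9, 10), (10, 18)] -> pick v8 -> 5
v13: WRITE a=1  (a history now [(4, 19), (5, 7), (7, 22), (8, 5), (9, 10), (10, 18), (13, 1)])
READ b @v1: history=[(1, 5), (2, 18), (3, 2), (6, 22), (11, 0), (12, 21)] -> pick v1 -> 5
v14: WRITE b=21  (b history now [(1, 5), (2, 18), (3, 2), (6, 22), (11, 0), (12, 21), (14, 21)])
v15: WRITE a=14  (a history now [(4, 19), (5, 7), (7, 22), (8, 5), (9, 10), (10, 18), (13, 1), (15, 14)])
v16: WRITE a=20  (a history now [(4, 19), (5, 7), (7, 22), (8, 5), (9, 10), (10, 18), (13, 1), (15, 14), (16, 20)])
READ b @v11: history=[(1, 5), (2, 18), (3, 2), (6, 22), (11, 0), (12, 21), (14, 21)] -> pick v11 -> 0
v17: WRITE b=5  (b history now [(1, 5), (2, 18), (3, 2), (6, 22), (11, 0), (12, 21), (14, 21), (17, 5)])
Read results in order: ['NONE', '2', '2', '19', '5', '22', '10', '5', '5', '0']
NONE count = 1

Answer: 1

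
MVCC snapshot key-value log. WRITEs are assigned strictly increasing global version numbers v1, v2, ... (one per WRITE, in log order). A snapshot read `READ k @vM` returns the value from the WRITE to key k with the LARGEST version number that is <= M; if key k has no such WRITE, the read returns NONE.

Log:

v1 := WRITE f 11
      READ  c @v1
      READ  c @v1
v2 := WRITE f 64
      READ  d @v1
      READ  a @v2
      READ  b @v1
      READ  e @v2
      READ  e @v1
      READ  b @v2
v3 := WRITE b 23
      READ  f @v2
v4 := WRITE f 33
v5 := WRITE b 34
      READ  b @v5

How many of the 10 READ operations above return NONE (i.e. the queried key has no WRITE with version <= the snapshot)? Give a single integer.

Answer: 8

Derivation:
v1: WRITE f=11  (f history now [(1, 11)])
READ c @v1: history=[] -> no version <= 1 -> NONE
READ c @v1: history=[] -> no version <= 1 -> NONE
v2: WRITE f=64  (f history now [(1, 11), (2, 64)])
READ d @v1: history=[] -> no version <= 1 -> NONE
READ a @v2: history=[] -> no version <= 2 -> NONE
READ b @v1: history=[] -> no version <= 1 -> NONE
READ e @v2: history=[] -> no version <= 2 -> NONE
READ e @v1: history=[] -> no version <= 1 -> NONE
READ b @v2: history=[] -> no version <= 2 -> NONE
v3: WRITE b=23  (b history now [(3, 23)])
READ f @v2: history=[(1, 11), (2, 64)] -> pick v2 -> 64
v4: WRITE f=33  (f history now [(1, 11), (2, 64), (4, 33)])
v5: WRITE b=34  (b history now [(3, 23), (5, 34)])
READ b @v5: history=[(3, 23), (5, 34)] -> pick v5 -> 34
Read results in order: ['NONE', 'NONE', 'NONE', 'NONE', 'NONE', 'NONE', 'NONE', 'NONE', '64', '34']
NONE count = 8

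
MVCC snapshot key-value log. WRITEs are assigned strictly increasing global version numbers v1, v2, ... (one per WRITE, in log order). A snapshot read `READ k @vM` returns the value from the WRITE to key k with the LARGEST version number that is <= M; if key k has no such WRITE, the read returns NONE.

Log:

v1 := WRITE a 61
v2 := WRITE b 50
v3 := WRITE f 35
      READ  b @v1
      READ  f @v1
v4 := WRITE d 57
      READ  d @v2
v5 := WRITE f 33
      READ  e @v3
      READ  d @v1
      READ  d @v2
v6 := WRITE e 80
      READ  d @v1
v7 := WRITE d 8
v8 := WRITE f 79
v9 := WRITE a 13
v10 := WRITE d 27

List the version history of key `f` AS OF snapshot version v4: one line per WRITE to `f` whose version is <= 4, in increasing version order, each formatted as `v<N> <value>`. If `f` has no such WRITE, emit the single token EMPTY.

Scan writes for key=f with version <= 4:
  v1 WRITE a 61 -> skip
  v2 WRITE b 50 -> skip
  v3 WRITE f 35 -> keep
  v4 WRITE d 57 -> skip
  v5 WRITE f 33 -> drop (> snap)
  v6 WRITE e 80 -> skip
  v7 WRITE d 8 -> skip
  v8 WRITE f 79 -> drop (> snap)
  v9 WRITE a 13 -> skip
  v10 WRITE d 27 -> skip
Collected: [(3, 35)]

Answer: v3 35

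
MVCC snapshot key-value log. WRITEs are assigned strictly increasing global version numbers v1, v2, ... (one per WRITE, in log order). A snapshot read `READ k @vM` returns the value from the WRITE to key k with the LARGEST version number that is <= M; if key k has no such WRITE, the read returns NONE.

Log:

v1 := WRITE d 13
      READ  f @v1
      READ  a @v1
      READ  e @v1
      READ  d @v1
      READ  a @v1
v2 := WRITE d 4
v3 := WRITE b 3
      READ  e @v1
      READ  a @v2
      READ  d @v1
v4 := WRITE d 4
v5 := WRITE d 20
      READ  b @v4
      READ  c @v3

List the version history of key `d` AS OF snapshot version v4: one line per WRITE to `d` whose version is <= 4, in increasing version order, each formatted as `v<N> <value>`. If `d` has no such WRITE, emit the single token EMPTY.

Scan writes for key=d with version <= 4:
  v1 WRITE d 13 -> keep
  v2 WRITE d 4 -> keep
  v3 WRITE b 3 -> skip
  v4 WRITE d 4 -> keep
  v5 WRITE d 20 -> drop (> snap)
Collected: [(1, 13), (2, 4), (4, 4)]

Answer: v1 13
v2 4
v4 4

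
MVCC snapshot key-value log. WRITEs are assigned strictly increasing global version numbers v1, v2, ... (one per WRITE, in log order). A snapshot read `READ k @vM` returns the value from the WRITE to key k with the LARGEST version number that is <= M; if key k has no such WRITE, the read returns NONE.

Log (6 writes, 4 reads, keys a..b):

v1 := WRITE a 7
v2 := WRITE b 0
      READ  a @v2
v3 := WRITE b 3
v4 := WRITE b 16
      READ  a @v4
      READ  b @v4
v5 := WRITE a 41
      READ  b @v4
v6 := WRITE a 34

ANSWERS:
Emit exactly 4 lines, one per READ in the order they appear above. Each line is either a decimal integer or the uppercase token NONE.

Answer: 7
7
16
16

Derivation:
v1: WRITE a=7  (a history now [(1, 7)])
v2: WRITE b=0  (b history now [(2, 0)])
READ a @v2: history=[(1, 7)] -> pick v1 -> 7
v3: WRITE b=3  (b history now [(2, 0), (3, 3)])
v4: WRITE b=16  (b history now [(2, 0), (3, 3), (4, 16)])
READ a @v4: history=[(1, 7)] -> pick v1 -> 7
READ b @v4: history=[(2, 0), (3, 3), (4, 16)] -> pick v4 -> 16
v5: WRITE a=41  (a history now [(1, 7), (5, 41)])
READ b @v4: history=[(2, 0), (3, 3), (4, 16)] -> pick v4 -> 16
v6: WRITE a=34  (a history now [(1, 7), (5, 41), (6, 34)])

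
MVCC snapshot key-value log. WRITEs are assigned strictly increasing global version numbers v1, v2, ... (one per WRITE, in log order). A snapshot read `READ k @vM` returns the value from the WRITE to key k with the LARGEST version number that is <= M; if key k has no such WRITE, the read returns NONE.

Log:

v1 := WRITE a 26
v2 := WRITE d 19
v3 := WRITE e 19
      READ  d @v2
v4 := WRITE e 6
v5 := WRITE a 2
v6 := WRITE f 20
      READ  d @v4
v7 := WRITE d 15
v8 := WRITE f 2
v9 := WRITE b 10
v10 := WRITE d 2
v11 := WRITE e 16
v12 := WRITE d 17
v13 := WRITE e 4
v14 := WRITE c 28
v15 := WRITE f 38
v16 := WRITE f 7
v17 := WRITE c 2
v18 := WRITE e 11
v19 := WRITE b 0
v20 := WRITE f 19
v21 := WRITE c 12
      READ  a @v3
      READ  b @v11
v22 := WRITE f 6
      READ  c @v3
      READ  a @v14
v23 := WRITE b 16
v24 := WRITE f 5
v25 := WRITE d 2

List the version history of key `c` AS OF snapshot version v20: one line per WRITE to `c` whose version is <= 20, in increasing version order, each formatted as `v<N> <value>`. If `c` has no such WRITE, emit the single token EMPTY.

Answer: v14 28
v17 2

Derivation:
Scan writes for key=c with version <= 20:
  v1 WRITE a 26 -> skip
  v2 WRITE d 19 -> skip
  v3 WRITE e 19 -> skip
  v4 WRITE e 6 -> skip
  v5 WRITE a 2 -> skip
  v6 WRITE f 20 -> skip
  v7 WRITE d 15 -> skip
  v8 WRITE f 2 -> skip
  v9 WRITE b 10 -> skip
  v10 WRITE d 2 -> skip
  v11 WRITE e 16 -> skip
  v12 WRITE d 17 -> skip
  v13 WRITE e 4 -> skip
  v14 WRITE c 28 -> keep
  v15 WRITE f 38 -> skip
  v16 WRITE f 7 -> skip
  v17 WRITE c 2 -> keep
  v18 WRITE e 11 -> skip
  v19 WRITE b 0 -> skip
  v20 WRITE f 19 -> skip
  v21 WRITE c 12 -> drop (> snap)
  v22 WRITE f 6 -> skip
  v23 WRITE b 16 -> skip
  v24 WRITE f 5 -> skip
  v25 WRITE d 2 -> skip
Collected: [(14, 28), (17, 2)]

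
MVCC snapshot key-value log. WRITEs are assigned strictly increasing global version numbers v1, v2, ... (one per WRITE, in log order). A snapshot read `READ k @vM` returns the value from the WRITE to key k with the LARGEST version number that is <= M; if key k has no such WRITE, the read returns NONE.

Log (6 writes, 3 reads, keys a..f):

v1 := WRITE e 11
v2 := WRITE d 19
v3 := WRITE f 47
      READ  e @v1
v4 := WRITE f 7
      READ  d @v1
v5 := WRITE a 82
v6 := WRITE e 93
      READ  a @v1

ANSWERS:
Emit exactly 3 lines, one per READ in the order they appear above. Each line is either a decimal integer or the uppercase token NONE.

Answer: 11
NONE
NONE

Derivation:
v1: WRITE e=11  (e history now [(1, 11)])
v2: WRITE d=19  (d history now [(2, 19)])
v3: WRITE f=47  (f history now [(3, 47)])
READ e @v1: history=[(1, 11)] -> pick v1 -> 11
v4: WRITE f=7  (f history now [(3, 47), (4, 7)])
READ d @v1: history=[(2, 19)] -> no version <= 1 -> NONE
v5: WRITE a=82  (a history now [(5, 82)])
v6: WRITE e=93  (e history now [(1, 11), (6, 93)])
READ a @v1: history=[(5, 82)] -> no version <= 1 -> NONE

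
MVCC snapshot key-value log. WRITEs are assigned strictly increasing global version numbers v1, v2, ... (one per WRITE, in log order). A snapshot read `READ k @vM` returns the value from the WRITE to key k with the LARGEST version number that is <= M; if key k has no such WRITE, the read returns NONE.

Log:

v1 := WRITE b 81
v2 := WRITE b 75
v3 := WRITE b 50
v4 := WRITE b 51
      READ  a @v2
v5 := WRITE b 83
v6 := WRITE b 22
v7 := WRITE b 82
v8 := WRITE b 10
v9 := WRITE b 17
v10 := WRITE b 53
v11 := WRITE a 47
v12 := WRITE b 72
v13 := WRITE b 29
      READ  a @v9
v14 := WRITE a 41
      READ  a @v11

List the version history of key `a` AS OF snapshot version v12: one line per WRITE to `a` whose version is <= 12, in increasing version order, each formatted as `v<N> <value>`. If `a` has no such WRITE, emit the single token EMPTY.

Scan writes for key=a with version <= 12:
  v1 WRITE b 81 -> skip
  v2 WRITE b 75 -> skip
  v3 WRITE b 50 -> skip
  v4 WRITE b 51 -> skip
  v5 WRITE b 83 -> skip
  v6 WRITE b 22 -> skip
  v7 WRITE b 82 -> skip
  v8 WRITE b 10 -> skip
  v9 WRITE b 17 -> skip
  v10 WRITE b 53 -> skip
  v11 WRITE a 47 -> keep
  v12 WRITE b 72 -> skip
  v13 WRITE b 29 -> skip
  v14 WRITE a 41 -> drop (> snap)
Collected: [(11, 47)]

Answer: v11 47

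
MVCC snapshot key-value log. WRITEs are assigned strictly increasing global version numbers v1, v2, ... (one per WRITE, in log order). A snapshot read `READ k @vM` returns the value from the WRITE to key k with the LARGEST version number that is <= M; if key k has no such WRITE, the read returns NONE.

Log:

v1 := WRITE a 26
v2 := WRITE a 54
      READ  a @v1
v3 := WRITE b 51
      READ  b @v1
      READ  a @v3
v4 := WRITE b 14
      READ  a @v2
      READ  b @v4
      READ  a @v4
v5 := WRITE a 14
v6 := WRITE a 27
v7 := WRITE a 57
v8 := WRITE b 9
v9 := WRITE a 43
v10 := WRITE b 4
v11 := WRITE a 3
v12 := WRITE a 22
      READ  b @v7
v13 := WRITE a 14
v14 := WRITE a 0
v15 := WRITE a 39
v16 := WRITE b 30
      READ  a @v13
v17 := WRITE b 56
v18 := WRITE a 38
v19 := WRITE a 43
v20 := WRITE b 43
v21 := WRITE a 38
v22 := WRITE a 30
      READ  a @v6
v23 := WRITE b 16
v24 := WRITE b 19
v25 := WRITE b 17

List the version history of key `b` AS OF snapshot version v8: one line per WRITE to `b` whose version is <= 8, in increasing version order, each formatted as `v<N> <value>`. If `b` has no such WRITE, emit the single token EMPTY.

Answer: v3 51
v4 14
v8 9

Derivation:
Scan writes for key=b with version <= 8:
  v1 WRITE a 26 -> skip
  v2 WRITE a 54 -> skip
  v3 WRITE b 51 -> keep
  v4 WRITE b 14 -> keep
  v5 WRITE a 14 -> skip
  v6 WRITE a 27 -> skip
  v7 WRITE a 57 -> skip
  v8 WRITE b 9 -> keep
  v9 WRITE a 43 -> skip
  v10 WRITE b 4 -> drop (> snap)
  v11 WRITE a 3 -> skip
  v12 WRITE a 22 -> skip
  v13 WRITE a 14 -> skip
  v14 WRITE a 0 -> skip
  v15 WRITE a 39 -> skip
  v16 WRITE b 30 -> drop (> snap)
  v17 WRITE b 56 -> drop (> snap)
  v18 WRITE a 38 -> skip
  v19 WRITE a 43 -> skip
  v20 WRITE b 43 -> drop (> snap)
  v21 WRITE a 38 -> skip
  v22 WRITE a 30 -> skip
  v23 WRITE b 16 -> drop (> snap)
  v24 WRITE b 19 -> drop (> snap)
  v25 WRITE b 17 -> drop (> snap)
Collected: [(3, 51), (4, 14), (8, 9)]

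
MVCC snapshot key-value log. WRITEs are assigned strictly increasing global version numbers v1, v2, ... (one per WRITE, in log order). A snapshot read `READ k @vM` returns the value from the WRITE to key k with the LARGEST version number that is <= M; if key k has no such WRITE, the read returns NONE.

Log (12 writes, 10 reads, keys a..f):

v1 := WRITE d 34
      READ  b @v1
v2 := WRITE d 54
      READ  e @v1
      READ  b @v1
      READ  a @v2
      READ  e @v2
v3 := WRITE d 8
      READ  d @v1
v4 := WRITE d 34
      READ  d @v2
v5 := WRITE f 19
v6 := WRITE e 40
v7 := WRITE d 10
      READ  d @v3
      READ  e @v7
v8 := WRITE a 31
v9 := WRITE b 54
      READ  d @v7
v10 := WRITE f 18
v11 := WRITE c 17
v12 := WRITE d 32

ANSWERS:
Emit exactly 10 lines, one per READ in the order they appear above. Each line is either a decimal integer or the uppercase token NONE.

Answer: NONE
NONE
NONE
NONE
NONE
34
54
8
40
10

Derivation:
v1: WRITE d=34  (d history now [(1, 34)])
READ b @v1: history=[] -> no version <= 1 -> NONE
v2: WRITE d=54  (d history now [(1, 34), (2, 54)])
READ e @v1: history=[] -> no version <= 1 -> NONE
READ b @v1: history=[] -> no version <= 1 -> NONE
READ a @v2: history=[] -> no version <= 2 -> NONE
READ e @v2: history=[] -> no version <= 2 -> NONE
v3: WRITE d=8  (d history now [(1, 34), (2, 54), (3, 8)])
READ d @v1: history=[(1, 34), (2, 54), (3, 8)] -> pick v1 -> 34
v4: WRITE d=34  (d history now [(1, 34), (2, 54), (3, 8), (4, 34)])
READ d @v2: history=[(1, 34), (2, 54), (3, 8), (4, 34)] -> pick v2 -> 54
v5: WRITE f=19  (f history now [(5, 19)])
v6: WRITE e=40  (e history now [(6, 40)])
v7: WRITE d=10  (d history now [(1, 34), (2, 54), (3, 8), (4, 34), (7, 10)])
READ d @v3: history=[(1, 34), (2, 54), (3, 8), (4, 34), (7, 10)] -> pick v3 -> 8
READ e @v7: history=[(6, 40)] -> pick v6 -> 40
v8: WRITE a=31  (a history now [(8, 31)])
v9: WRITE b=54  (b history now [(9, 54)])
READ d @v7: history=[(1, 34), (2, 54), (3, 8), (4, 34), (7, 10)] -> pick v7 -> 10
v10: WRITE f=18  (f history now [(5, 19), (10, 18)])
v11: WRITE c=17  (c history now [(11, 17)])
v12: WRITE d=32  (d history now [(1, 34), (2, 54), (3, 8), (4, 34), (7, 10), (12, 32)])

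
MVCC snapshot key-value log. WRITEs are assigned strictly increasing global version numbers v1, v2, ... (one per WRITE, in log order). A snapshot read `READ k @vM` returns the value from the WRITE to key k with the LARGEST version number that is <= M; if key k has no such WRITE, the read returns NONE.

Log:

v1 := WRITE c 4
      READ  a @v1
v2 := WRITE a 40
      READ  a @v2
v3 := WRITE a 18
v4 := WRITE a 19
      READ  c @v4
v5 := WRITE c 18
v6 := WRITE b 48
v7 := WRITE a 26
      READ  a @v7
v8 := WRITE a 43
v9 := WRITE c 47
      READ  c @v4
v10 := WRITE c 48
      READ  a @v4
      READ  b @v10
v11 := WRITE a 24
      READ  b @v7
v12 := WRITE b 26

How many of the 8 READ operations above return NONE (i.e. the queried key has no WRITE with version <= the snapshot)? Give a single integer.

v1: WRITE c=4  (c history now [(1, 4)])
READ a @v1: history=[] -> no version <= 1 -> NONE
v2: WRITE a=40  (a history now [(2, 40)])
READ a @v2: history=[(2, 40)] -> pick v2 -> 40
v3: WRITE a=18  (a history now [(2, 40), (3, 18)])
v4: WRITE a=19  (a history now [(2, 40), (3, 18), (4, 19)])
READ c @v4: history=[(1, 4)] -> pick v1 -> 4
v5: WRITE c=18  (c history now [(1, 4), (5, 18)])
v6: WRITE b=48  (b history now [(6, 48)])
v7: WRITE a=26  (a history now [(2, 40), (3, 18), (4, 19), (7, 26)])
READ a @v7: history=[(2, 40), (3, 18), (4, 19), (7, 26)] -> pick v7 -> 26
v8: WRITE a=43  (a history now [(2, 40), (3, 18), (4, 19), (7, 26), (8, 43)])
v9: WRITE c=47  (c history now [(1, 4), (5, 18), (9, 47)])
READ c @v4: history=[(1, 4), (5, 18), (9, 47)] -> pick v1 -> 4
v10: WRITE c=48  (c history now [(1, 4), (5, 18), (9, 47), (10, 48)])
READ a @v4: history=[(2, 40), (3, 18), (4, 19), (7, 26), (8, 43)] -> pick v4 -> 19
READ b @v10: history=[(6, 48)] -> pick v6 -> 48
v11: WRITE a=24  (a history now [(2, 40), (3, 18), (4, 19), (7, 26), (8, 43), (11, 24)])
READ b @v7: history=[(6, 48)] -> pick v6 -> 48
v12: WRITE b=26  (b history now [(6, 48), (12, 26)])
Read results in order: ['NONE', '40', '4', '26', '4', '19', '48', '48']
NONE count = 1

Answer: 1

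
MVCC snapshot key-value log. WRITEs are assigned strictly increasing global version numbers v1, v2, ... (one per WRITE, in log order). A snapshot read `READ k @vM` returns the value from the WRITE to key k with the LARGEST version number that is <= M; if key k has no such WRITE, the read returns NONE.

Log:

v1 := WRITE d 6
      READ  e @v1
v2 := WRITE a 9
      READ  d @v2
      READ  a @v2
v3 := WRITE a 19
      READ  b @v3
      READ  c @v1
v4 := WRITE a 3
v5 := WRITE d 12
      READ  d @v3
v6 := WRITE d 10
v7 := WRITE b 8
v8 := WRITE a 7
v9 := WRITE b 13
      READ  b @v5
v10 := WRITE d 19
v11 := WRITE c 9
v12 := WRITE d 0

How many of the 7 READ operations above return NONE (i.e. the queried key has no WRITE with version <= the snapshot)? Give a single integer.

Answer: 4

Derivation:
v1: WRITE d=6  (d history now [(1, 6)])
READ e @v1: history=[] -> no version <= 1 -> NONE
v2: WRITE a=9  (a history now [(2, 9)])
READ d @v2: history=[(1, 6)] -> pick v1 -> 6
READ a @v2: history=[(2, 9)] -> pick v2 -> 9
v3: WRITE a=19  (a history now [(2, 9), (3, 19)])
READ b @v3: history=[] -> no version <= 3 -> NONE
READ c @v1: history=[] -> no version <= 1 -> NONE
v4: WRITE a=3  (a history now [(2, 9), (3, 19), (4, 3)])
v5: WRITE d=12  (d history now [(1, 6), (5, 12)])
READ d @v3: history=[(1, 6), (5, 12)] -> pick v1 -> 6
v6: WRITE d=10  (d history now [(1, 6), (5, 12), (6, 10)])
v7: WRITE b=8  (b history now [(7, 8)])
v8: WRITE a=7  (a history now [(2, 9), (3, 19), (4, 3), (8, 7)])
v9: WRITE b=13  (b history now [(7, 8), (9, 13)])
READ b @v5: history=[(7, 8), (9, 13)] -> no version <= 5 -> NONE
v10: WRITE d=19  (d history now [(1, 6), (5, 12), (6, 10), (10, 19)])
v11: WRITE c=9  (c history now [(11, 9)])
v12: WRITE d=0  (d history now [(1, 6), (5, 12), (6, 10), (10, 19), (12, 0)])
Read results in order: ['NONE', '6', '9', 'NONE', 'NONE', '6', 'NONE']
NONE count = 4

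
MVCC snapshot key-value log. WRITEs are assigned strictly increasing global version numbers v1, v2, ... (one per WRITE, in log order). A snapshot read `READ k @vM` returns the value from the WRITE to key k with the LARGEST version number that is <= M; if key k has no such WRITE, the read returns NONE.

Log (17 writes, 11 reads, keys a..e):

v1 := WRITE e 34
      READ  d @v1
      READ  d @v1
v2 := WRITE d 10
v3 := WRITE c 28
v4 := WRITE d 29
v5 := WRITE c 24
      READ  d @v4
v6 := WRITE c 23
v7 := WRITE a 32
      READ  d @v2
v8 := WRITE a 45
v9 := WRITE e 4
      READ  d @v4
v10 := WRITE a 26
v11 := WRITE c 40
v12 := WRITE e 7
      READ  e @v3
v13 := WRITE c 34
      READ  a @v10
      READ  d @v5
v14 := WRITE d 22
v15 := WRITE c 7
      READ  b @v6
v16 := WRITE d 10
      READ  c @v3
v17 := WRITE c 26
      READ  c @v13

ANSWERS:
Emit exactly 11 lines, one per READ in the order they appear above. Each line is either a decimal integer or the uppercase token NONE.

Answer: NONE
NONE
29
10
29
34
26
29
NONE
28
34

Derivation:
v1: WRITE e=34  (e history now [(1, 34)])
READ d @v1: history=[] -> no version <= 1 -> NONE
READ d @v1: history=[] -> no version <= 1 -> NONE
v2: WRITE d=10  (d history now [(2, 10)])
v3: WRITE c=28  (c history now [(3, 28)])
v4: WRITE d=29  (d history now [(2, 10), (4, 29)])
v5: WRITE c=24  (c history now [(3, 28), (5, 24)])
READ d @v4: history=[(2, 10), (4, 29)] -> pick v4 -> 29
v6: WRITE c=23  (c history now [(3, 28), (5, 24), (6, 23)])
v7: WRITE a=32  (a history now [(7, 32)])
READ d @v2: history=[(2, 10), (4, 29)] -> pick v2 -> 10
v8: WRITE a=45  (a history now [(7, 32), (8, 45)])
v9: WRITE e=4  (e history now [(1, 34), (9, 4)])
READ d @v4: history=[(2, 10), (4, 29)] -> pick v4 -> 29
v10: WRITE a=26  (a history now [(7, 32), (8, 45), (10, 26)])
v11: WRITE c=40  (c history now [(3, 28), (5, 24), (6, 23), (11, 40)])
v12: WRITE e=7  (e history now [(1, 34), (9, 4), (12, 7)])
READ e @v3: history=[(1, 34), (9, 4), (12, 7)] -> pick v1 -> 34
v13: WRITE c=34  (c history now [(3, 28), (5, 24), (6, 23), (11, 40), (13, 34)])
READ a @v10: history=[(7, 32), (8, 45), (10, 26)] -> pick v10 -> 26
READ d @v5: history=[(2, 10), (4, 29)] -> pick v4 -> 29
v14: WRITE d=22  (d history now [(2, 10), (4, 29), (14, 22)])
v15: WRITE c=7  (c history now [(3, 28), (5, 24), (6, 23), (11, 40), (13, 34), (15, 7)])
READ b @v6: history=[] -> no version <= 6 -> NONE
v16: WRITE d=10  (d history now [(2, 10), (4, 29), (14, 22), (16, 10)])
READ c @v3: history=[(3, 28), (5, 24), (6, 23), (11, 40), (13, 34), (15, 7)] -> pick v3 -> 28
v17: WRITE c=26  (c history now [(3, 28), (5, 24), (6, 23), (11, 40), (13, 34), (15, 7), (17, 26)])
READ c @v13: history=[(3, 28), (5, 24), (6, 23), (11, 40), (13, 34), (15, 7), (17, 26)] -> pick v13 -> 34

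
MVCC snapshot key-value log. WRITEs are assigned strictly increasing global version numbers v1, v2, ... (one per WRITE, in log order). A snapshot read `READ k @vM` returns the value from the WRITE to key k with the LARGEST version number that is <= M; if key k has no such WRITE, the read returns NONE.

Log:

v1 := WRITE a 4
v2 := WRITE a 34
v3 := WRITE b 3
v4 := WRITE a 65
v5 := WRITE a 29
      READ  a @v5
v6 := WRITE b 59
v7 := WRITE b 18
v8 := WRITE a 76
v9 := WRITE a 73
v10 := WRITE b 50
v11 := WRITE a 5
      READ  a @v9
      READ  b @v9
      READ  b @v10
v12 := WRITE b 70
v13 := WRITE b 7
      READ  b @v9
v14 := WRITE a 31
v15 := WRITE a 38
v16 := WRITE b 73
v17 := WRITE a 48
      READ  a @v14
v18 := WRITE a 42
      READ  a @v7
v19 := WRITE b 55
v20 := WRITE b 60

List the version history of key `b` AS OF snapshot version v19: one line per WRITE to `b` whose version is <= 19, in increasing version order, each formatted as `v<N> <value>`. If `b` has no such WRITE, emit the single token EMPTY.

Scan writes for key=b with version <= 19:
  v1 WRITE a 4 -> skip
  v2 WRITE a 34 -> skip
  v3 WRITE b 3 -> keep
  v4 WRITE a 65 -> skip
  v5 WRITE a 29 -> skip
  v6 WRITE b 59 -> keep
  v7 WRITE b 18 -> keep
  v8 WRITE a 76 -> skip
  v9 WRITE a 73 -> skip
  v10 WRITE b 50 -> keep
  v11 WRITE a 5 -> skip
  v12 WRITE b 70 -> keep
  v13 WRITE b 7 -> keep
  v14 WRITE a 31 -> skip
  v15 WRITE a 38 -> skip
  v16 WRITE b 73 -> keep
  v17 WRITE a 48 -> skip
  v18 WRITE a 42 -> skip
  v19 WRITE b 55 -> keep
  v20 WRITE b 60 -> drop (> snap)
Collected: [(3, 3), (6, 59), (7, 18), (10, 50), (12, 70), (13, 7), (16, 73), (19, 55)]

Answer: v3 3
v6 59
v7 18
v10 50
v12 70
v13 7
v16 73
v19 55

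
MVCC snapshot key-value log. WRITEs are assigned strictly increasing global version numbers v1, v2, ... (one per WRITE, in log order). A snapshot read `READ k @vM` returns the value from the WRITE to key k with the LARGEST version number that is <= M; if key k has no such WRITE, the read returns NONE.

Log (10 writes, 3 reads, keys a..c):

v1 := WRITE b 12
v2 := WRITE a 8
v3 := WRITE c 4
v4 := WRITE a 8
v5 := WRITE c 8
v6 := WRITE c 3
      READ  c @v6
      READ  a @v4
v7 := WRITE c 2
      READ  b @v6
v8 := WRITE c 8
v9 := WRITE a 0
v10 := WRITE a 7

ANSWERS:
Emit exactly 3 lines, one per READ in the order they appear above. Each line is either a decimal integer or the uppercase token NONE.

v1: WRITE b=12  (b history now [(1, 12)])
v2: WRITE a=8  (a history now [(2, 8)])
v3: WRITE c=4  (c history now [(3, 4)])
v4: WRITE a=8  (a history now [(2, 8), (4, 8)])
v5: WRITE c=8  (c history now [(3, 4), (5, 8)])
v6: WRITE c=3  (c history now [(3, 4), (5, 8), (6, 3)])
READ c @v6: history=[(3, 4), (5, 8), (6, 3)] -> pick v6 -> 3
READ a @v4: history=[(2, 8), (4, 8)] -> pick v4 -> 8
v7: WRITE c=2  (c history now [(3, 4), (5, 8), (6, 3), (7, 2)])
READ b @v6: history=[(1, 12)] -> pick v1 -> 12
v8: WRITE c=8  (c history now [(3, 4), (5, 8), (6, 3), (7, 2), (8, 8)])
v9: WRITE a=0  (a history now [(2, 8), (4, 8), (9, 0)])
v10: WRITE a=7  (a history now [(2, 8), (4, 8), (9, 0), (10, 7)])

Answer: 3
8
12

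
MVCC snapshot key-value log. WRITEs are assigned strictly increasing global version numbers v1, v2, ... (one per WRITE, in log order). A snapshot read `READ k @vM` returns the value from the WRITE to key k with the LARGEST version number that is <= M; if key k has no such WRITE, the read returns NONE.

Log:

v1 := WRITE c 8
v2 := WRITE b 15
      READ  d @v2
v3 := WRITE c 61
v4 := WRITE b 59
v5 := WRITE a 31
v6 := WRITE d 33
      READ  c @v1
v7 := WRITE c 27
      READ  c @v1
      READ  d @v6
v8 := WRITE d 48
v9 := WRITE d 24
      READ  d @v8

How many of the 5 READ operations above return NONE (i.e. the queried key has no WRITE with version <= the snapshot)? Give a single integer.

v1: WRITE c=8  (c history now [(1, 8)])
v2: WRITE b=15  (b history now [(2, 15)])
READ d @v2: history=[] -> no version <= 2 -> NONE
v3: WRITE c=61  (c history now [(1, 8), (3, 61)])
v4: WRITE b=59  (b history now [(2, 15), (4, 59)])
v5: WRITE a=31  (a history now [(5, 31)])
v6: WRITE d=33  (d history now [(6, 33)])
READ c @v1: history=[(1, 8), (3, 61)] -> pick v1 -> 8
v7: WRITE c=27  (c history now [(1, 8), (3, 61), (7, 27)])
READ c @v1: history=[(1, 8), (3, 61), (7, 27)] -> pick v1 -> 8
READ d @v6: history=[(6, 33)] -> pick v6 -> 33
v8: WRITE d=48  (d history now [(6, 33), (8, 48)])
v9: WRITE d=24  (d history now [(6, 33), (8, 48), (9, 24)])
READ d @v8: history=[(6, 33), (8, 48), (9, 24)] -> pick v8 -> 48
Read results in order: ['NONE', '8', '8', '33', '48']
NONE count = 1

Answer: 1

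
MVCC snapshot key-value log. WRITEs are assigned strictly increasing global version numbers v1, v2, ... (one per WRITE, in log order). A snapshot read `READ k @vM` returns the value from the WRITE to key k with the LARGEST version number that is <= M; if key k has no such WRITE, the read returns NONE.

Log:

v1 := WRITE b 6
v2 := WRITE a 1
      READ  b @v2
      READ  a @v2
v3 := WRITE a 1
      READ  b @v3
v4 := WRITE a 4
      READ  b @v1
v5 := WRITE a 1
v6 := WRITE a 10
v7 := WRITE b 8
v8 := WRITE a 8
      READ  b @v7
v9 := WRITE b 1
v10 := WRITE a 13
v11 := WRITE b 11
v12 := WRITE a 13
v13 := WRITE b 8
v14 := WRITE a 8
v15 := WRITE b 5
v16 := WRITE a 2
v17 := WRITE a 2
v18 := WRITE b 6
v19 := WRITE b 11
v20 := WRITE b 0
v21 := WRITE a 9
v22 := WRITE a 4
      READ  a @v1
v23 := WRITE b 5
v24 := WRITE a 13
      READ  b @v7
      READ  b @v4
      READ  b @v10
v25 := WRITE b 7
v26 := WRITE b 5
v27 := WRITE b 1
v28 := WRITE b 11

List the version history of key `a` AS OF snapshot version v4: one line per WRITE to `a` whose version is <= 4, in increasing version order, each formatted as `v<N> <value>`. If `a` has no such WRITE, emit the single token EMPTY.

Scan writes for key=a with version <= 4:
  v1 WRITE b 6 -> skip
  v2 WRITE a 1 -> keep
  v3 WRITE a 1 -> keep
  v4 WRITE a 4 -> keep
  v5 WRITE a 1 -> drop (> snap)
  v6 WRITE a 10 -> drop (> snap)
  v7 WRITE b 8 -> skip
  v8 WRITE a 8 -> drop (> snap)
  v9 WRITE b 1 -> skip
  v10 WRITE a 13 -> drop (> snap)
  v11 WRITE b 11 -> skip
  v12 WRITE a 13 -> drop (> snap)
  v13 WRITE b 8 -> skip
  v14 WRITE a 8 -> drop (> snap)
  v15 WRITE b 5 -> skip
  v16 WRITE a 2 -> drop (> snap)
  v17 WRITE a 2 -> drop (> snap)
  v18 WRITE b 6 -> skip
  v19 WRITE b 11 -> skip
  v20 WRITE b 0 -> skip
  v21 WRITE a 9 -> drop (> snap)
  v22 WRITE a 4 -> drop (> snap)
  v23 WRITE b 5 -> skip
  v24 WRITE a 13 -> drop (> snap)
  v25 WRITE b 7 -> skip
  v26 WRITE b 5 -> skip
  v27 WRITE b 1 -> skip
  v28 WRITE b 11 -> skip
Collected: [(2, 1), (3, 1), (4, 4)]

Answer: v2 1
v3 1
v4 4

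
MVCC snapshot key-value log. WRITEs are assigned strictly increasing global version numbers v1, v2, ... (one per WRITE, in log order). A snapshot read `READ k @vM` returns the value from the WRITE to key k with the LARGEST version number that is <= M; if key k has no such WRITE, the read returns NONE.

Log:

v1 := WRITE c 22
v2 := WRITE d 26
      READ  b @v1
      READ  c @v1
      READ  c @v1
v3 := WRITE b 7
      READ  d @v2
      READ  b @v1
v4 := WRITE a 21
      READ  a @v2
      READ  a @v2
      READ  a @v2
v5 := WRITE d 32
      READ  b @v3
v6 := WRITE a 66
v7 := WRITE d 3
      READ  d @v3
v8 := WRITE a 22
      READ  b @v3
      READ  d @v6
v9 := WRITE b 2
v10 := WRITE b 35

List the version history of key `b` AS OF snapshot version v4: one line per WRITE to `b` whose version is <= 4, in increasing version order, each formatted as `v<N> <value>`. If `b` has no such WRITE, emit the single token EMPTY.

Answer: v3 7

Derivation:
Scan writes for key=b with version <= 4:
  v1 WRITE c 22 -> skip
  v2 WRITE d 26 -> skip
  v3 WRITE b 7 -> keep
  v4 WRITE a 21 -> skip
  v5 WRITE d 32 -> skip
  v6 WRITE a 66 -> skip
  v7 WRITE d 3 -> skip
  v8 WRITE a 22 -> skip
  v9 WRITE b 2 -> drop (> snap)
  v10 WRITE b 35 -> drop (> snap)
Collected: [(3, 7)]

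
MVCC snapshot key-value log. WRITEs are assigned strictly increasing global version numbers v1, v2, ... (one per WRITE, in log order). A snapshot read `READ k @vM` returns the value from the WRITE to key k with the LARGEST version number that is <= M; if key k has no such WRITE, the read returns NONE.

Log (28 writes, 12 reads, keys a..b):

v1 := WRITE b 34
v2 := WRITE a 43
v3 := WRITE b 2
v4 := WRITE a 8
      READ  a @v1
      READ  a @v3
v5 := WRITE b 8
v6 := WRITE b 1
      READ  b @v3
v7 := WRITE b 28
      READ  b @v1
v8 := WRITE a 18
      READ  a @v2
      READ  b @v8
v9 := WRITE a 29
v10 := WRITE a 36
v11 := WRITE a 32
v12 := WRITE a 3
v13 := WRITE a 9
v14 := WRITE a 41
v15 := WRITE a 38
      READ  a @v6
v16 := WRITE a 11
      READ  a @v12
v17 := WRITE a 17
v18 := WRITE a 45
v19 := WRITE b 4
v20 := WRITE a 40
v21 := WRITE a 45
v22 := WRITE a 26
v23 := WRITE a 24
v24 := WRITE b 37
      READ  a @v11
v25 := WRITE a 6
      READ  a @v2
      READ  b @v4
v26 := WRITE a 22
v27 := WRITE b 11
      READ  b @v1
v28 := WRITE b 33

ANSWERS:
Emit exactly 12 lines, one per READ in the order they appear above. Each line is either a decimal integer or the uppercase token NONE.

Answer: NONE
43
2
34
43
28
8
3
32
43
2
34

Derivation:
v1: WRITE b=34  (b history now [(1, 34)])
v2: WRITE a=43  (a history now [(2, 43)])
v3: WRITE b=2  (b history now [(1, 34), (3, 2)])
v4: WRITE a=8  (a history now [(2, 43), (4, 8)])
READ a @v1: history=[(2, 43), (4, 8)] -> no version <= 1 -> NONE
READ a @v3: history=[(2, 43), (4, 8)] -> pick v2 -> 43
v5: WRITE b=8  (b history now [(1, 34), (3, 2), (5, 8)])
v6: WRITE b=1  (b history now [(1, 34), (3, 2), (5, 8), (6, 1)])
READ b @v3: history=[(1, 34), (3, 2), (5, 8), (6, 1)] -> pick v3 -> 2
v7: WRITE b=28  (b history now [(1, 34), (3, 2), (5, 8), (6, 1), (7, 28)])
READ b @v1: history=[(1, 34), (3, 2), (5, 8), (6, 1), (7, 28)] -> pick v1 -> 34
v8: WRITE a=18  (a history now [(2, 43), (4, 8), (8, 18)])
READ a @v2: history=[(2, 43), (4, 8), (8, 18)] -> pick v2 -> 43
READ b @v8: history=[(1, 34), (3, 2), (5, 8), (6, 1), (7, 28)] -> pick v7 -> 28
v9: WRITE a=29  (a history now [(2, 43), (4, 8), (8, 18), (9, 29)])
v10: WRITE a=36  (a history now [(2, 43), (4, 8), (8, 18), (9, 29), (10, 36)])
v11: WRITE a=32  (a history now [(2, 43), (4, 8), (8, 18), (9, 29), (10, 36), (11, 32)])
v12: WRITE a=3  (a history now [(2, 43), (4, 8), (8, 18), (9, 29), (10, 36), (11, 32), (12, 3)])
v13: WRITE a=9  (a history now [(2, 43), (4, 8), (8, 18), (9, 29), (10, 36), (11, 32), (12, 3), (13, 9)])
v14: WRITE a=41  (a history now [(2, 43), (4, 8), (8, 18), (9, 29), (10, 36), (11, 32), (12, 3), (13, 9), (14, 41)])
v15: WRITE a=38  (a history now [(2, 43), (4, 8), (8, 18), (9, 29), (10, 36), (11, 32), (12, 3), (13, 9), (14, 41), (15, 38)])
READ a @v6: history=[(2, 43), (4, 8), (8, 18), (9, 29), (10, 36), (11, 32), (12, 3), (13, 9), (14, 41), (15, 38)] -> pick v4 -> 8
v16: WRITE a=11  (a history now [(2, 43), (4, 8), (8, 18), (9, 29), (10, 36), (11, 32), (12, 3), (13, 9), (14, 41), (15, 38), (16, 11)])
READ a @v12: history=[(2, 43), (4, 8), (8, 18), (9, 29), (10, 36), (11, 32), (12, 3), (13, 9), (14, 41), (15, 38), (16, 11)] -> pick v12 -> 3
v17: WRITE a=17  (a history now [(2, 43), (4, 8), (8, 18), (9, 29), (10, 36), (11, 32), (12, 3), (13, 9), (14, 41), (15, 38), (16, 11), (17, 17)])
v18: WRITE a=45  (a history now [(2, 43), (4, 8), (8, 18), (9, 29), (10, 36), (11, 32), (12, 3), (13, 9), (14, 41), (15, 38), (16, 11), (17, 17), (18, 45)])
v19: WRITE b=4  (b history now [(1, 34), (3, 2), (5, 8), (6, 1), (7, 28), (19, 4)])
v20: WRITE a=40  (a history now [(2, 43), (4, 8), (8, 18), (9, 29), (10, 36), (11, 32), (12, 3), (13, 9), (14, 41), (15, 38), (16, 11), (17, 17), (18, 45), (20, 40)])
v21: WRITE a=45  (a history now [(2, 43), (4, 8), (8, 18), (9, 29), (10, 36), (11, 32), (12, 3), (13, 9), (14, 41), (15, 38), (16, 11), (17, 17), (18, 45), (20, 40), (21, 45)])
v22: WRITE a=26  (a history now [(2, 43), (4, 8), (8, 18), (9, 29), (10, 36), (11, 32), (12, 3), (13, 9), (14, 41), (15, 38), (16, 11), (17, 17), (18, 45), (20, 40), (21, 45), (22, 26)])
v23: WRITE a=24  (a history now [(2, 43), (4, 8), (8, 18), (9, 29), (10, 36), (11, 32), (12, 3), (13, 9), (14, 41), (15, 38), (16, 11), (17, 17), (18, 45), (20, 40), (21, 45), (22, 26), (23, 24)])
v24: WRITE b=37  (b history now [(1, 34), (3, 2), (5, 8), (6, 1), (7, 28), (19, 4), (24, 37)])
READ a @v11: history=[(2, 43), (4, 8), (8, 18), (9, 29), (10, 36), (11, 32), (12, 3), (13, 9), (14, 41), (15, 38), (16, 11), (17, 17), (18, 45), (20, 40), (21, 45), (22, 26), (23, 24)] -> pick v11 -> 32
v25: WRITE a=6  (a history now [(2, 43), (4, 8), (8, 18), (9, 29), (10, 36), (11, 32), (12, 3), (13, 9), (14, 41), (15, 38), (16, 11), (17, 17), (18, 45), (20, 40), (21, 45), (22, 26), (23, 24), (25, 6)])
READ a @v2: history=[(2, 43), (4, 8), (8, 18), (9, 29), (10, 36), (11, 32), (12, 3), (13, 9), (14, 41), (15, 38), (16, 11), (17, 17), (18, 45), (20, 40), (21, 45), (22, 26), (23, 24), (25, 6)] -> pick v2 -> 43
READ b @v4: history=[(1, 34), (3, 2), (5, 8), (6, 1), (7, 28), (19, 4), (24, 37)] -> pick v3 -> 2
v26: WRITE a=22  (a history now [(2, 43), (4, 8), (8, 18), (9, 29), (10, 36), (11, 32), (12, 3), (13, 9), (14, 41), (15, 38), (16, 11), (17, 17), (18, 45), (20, 40), (21, 45), (22, 26), (23, 24), (25, 6), (26, 22)])
v27: WRITE b=11  (b history now [(1, 34), (3, 2), (5, 8), (6, 1), (7, 28), (19, 4), (24, 37), (27, 11)])
READ b @v1: history=[(1, 34), (3, 2), (5, 8), (6, 1), (7, 28), (19, 4), (24, 37), (27, 11)] -> pick v1 -> 34
v28: WRITE b=33  (b history now [(1, 34), (3, 2), (5, 8), (6, 1), (7, 28), (19, 4), (24, 37), (27, 11), (28, 33)])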